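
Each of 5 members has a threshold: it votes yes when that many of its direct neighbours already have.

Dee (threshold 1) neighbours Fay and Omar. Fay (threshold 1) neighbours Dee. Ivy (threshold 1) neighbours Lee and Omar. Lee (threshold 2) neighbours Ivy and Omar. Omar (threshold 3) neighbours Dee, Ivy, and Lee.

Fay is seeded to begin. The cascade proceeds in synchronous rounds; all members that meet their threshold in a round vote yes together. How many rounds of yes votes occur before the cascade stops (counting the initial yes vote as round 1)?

Round 1 — Fay votes yes (initial).
Round 2 — checking thresholds:
  Dee: 1 of 2 neighbours ≥ 1, votes yes.
Round 3 — no new yes votes; cascade stops.

2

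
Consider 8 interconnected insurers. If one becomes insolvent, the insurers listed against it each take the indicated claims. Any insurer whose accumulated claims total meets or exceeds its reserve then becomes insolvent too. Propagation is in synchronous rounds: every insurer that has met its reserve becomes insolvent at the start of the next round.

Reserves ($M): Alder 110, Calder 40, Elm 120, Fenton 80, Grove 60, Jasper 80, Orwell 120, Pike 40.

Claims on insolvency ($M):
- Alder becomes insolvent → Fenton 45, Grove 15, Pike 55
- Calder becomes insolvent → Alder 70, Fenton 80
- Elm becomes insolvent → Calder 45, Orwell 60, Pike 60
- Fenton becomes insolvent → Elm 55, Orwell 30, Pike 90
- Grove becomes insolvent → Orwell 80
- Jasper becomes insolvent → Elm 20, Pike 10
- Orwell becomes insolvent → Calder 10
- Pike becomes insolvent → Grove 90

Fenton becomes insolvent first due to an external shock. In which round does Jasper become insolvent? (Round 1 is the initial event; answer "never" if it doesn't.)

never

Round 1 — Fenton becomes insolvent (initial).
  Elm: +55 → 55 < 120
  Orwell: +30 → 30 < 120
  Pike: +90 → 90 ≥ 40
Round 2 — Pike becomes insolvent.
  Grove: +90 → 90 ≥ 60
Round 3 — Grove becomes insolvent.
  Orwell: +80 → 110 < 120
No further insolvencies.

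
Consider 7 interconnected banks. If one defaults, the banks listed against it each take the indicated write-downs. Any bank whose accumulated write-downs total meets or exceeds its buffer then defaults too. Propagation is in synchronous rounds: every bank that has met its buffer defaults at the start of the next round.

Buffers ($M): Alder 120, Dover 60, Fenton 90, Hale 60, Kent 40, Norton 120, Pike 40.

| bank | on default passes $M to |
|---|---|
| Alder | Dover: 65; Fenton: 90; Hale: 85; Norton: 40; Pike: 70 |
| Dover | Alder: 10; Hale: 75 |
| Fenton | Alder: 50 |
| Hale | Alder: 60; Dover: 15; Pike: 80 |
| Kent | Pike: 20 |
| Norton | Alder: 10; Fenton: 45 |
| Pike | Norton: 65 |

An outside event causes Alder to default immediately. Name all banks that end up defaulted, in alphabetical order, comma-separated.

Alder, Dover, Fenton, Hale, Pike

Round 1 — Alder defaults (initial).
  Dover: +65 → 65 ≥ 60
  Fenton: +90 → 90 ≥ 90
  Hale: +85 → 85 ≥ 60
  Norton: +40 → 40 < 120
  Pike: +70 → 70 ≥ 40
Round 2 — Dover, Fenton, Hale, Pike default.
  Norton: +65 → 105 < 120
No further defaults.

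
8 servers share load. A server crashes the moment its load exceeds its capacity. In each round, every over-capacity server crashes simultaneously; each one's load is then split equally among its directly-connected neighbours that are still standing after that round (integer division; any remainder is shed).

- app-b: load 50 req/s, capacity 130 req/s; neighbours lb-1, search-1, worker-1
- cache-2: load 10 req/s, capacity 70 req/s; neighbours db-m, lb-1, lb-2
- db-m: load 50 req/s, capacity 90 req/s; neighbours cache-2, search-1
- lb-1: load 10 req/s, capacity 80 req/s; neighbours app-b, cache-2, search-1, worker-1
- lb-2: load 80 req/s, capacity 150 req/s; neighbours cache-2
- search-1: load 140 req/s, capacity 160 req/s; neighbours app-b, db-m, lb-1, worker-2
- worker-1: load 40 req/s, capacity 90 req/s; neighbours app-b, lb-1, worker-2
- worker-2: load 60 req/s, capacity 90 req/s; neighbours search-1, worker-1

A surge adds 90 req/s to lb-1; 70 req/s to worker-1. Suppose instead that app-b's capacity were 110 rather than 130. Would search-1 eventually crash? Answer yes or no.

With app-b's capacity at 110:
Round 1 — lb-1 at 100 > 80; worker-1 at 110 > 90. lb-1, worker-1 crash.
  lb-1 sheds 100 req/s to app-b, cache-2, search-1: 33 each (1 lost).
    app-b: 50+33 = 83 ≤ 110
    cache-2: 10+33 = 43 ≤ 70
    search-1: 140+33 = 173 > 160
  worker-1 sheds 110 req/s to app-b, worker-2: 55 each.
    app-b: 83+55 = 138 > 110
    worker-2: 60+55 = 115 > 90
Round 2 — app-b, search-1, worker-2 crash.
  app-b sheds 138 req/s: no online neighbours, lost.
  search-1 sheds 173 req/s to db-m: 173 each.
    db-m: 50+173 = 223 > 90
  worker-2 sheds 115 req/s: no online neighbours, lost.
Round 3 — db-m crashes.
  db-m sheds 223 req/s to cache-2: 223 each.
    cache-2: 43+223 = 266 > 70
Round 4 — cache-2 crashes.
  cache-2 sheds 266 req/s to lb-2: 266 each.
    lb-2: 80+266 = 346 > 150
Round 5 — lb-2 crashes.
  lb-2 sheds 346 req/s: no online neighbours, lost.
No further crashes.

yes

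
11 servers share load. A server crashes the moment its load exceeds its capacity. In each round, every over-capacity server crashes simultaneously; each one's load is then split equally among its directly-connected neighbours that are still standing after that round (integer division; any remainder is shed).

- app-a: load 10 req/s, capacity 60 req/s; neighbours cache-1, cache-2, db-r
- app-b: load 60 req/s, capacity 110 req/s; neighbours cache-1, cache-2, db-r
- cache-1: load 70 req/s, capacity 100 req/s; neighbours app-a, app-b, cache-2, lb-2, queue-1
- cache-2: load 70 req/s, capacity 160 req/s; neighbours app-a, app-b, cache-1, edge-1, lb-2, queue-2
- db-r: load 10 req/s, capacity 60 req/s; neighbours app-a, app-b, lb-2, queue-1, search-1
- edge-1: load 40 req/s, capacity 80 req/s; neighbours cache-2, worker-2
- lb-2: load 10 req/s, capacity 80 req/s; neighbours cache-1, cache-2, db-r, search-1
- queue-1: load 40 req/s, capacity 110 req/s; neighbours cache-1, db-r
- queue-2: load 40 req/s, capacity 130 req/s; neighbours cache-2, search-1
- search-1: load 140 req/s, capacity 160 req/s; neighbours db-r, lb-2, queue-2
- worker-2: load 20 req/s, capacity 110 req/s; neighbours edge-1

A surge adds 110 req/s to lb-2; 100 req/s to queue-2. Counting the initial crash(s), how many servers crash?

Round 1 — lb-2 at 120 > 80; queue-2 at 140 > 130. lb-2, queue-2 crash.
  lb-2 sheds 120 req/s to cache-1, cache-2, db-r, search-1: 30 each.
    cache-1: 70+30 = 100 ≤ 100
    cache-2: 70+30 = 100 ≤ 160
    db-r: 10+30 = 40 ≤ 60
    search-1: 140+30 = 170 > 160
  queue-2 sheds 140 req/s to cache-2, search-1: 70 each.
    cache-2: 100+70 = 170 > 160
    search-1: 170+70 = 240 > 160
Round 2 — cache-2, search-1 crash.
  cache-2 sheds 170 req/s to app-a, app-b, cache-1, edge-1: 42 each (2 lost).
    app-a: 10+42 = 52 ≤ 60
    app-b: 60+42 = 102 ≤ 110
    cache-1: 100+42 = 142 > 100
    edge-1: 40+42 = 82 > 80
  search-1 sheds 240 req/s to db-r: 240 each.
    db-r: 40+240 = 280 > 60
Round 3 — cache-1, db-r, edge-1 crash.
  cache-1 sheds 142 req/s to app-a, app-b, queue-1: 47 each (1 lost).
    app-a: 52+47 = 99 > 60
    app-b: 102+47 = 149 > 110
    queue-1: 40+47 = 87 ≤ 110
  db-r sheds 280 req/s to app-a, app-b, queue-1: 93 each (1 lost).
    app-a: 99+93 = 192 > 60
    app-b: 149+93 = 242 > 110
    queue-1: 87+93 = 180 > 110
  edge-1 sheds 82 req/s to worker-2: 82 each.
    worker-2: 20+82 = 102 ≤ 110
Round 4 — app-a, app-b, queue-1 crash.
  app-a sheds 192 req/s: no online neighbours, lost.
  app-b sheds 242 req/s: no online neighbours, lost.
  queue-1 sheds 180 req/s: no online neighbours, lost.
No further crashes.

10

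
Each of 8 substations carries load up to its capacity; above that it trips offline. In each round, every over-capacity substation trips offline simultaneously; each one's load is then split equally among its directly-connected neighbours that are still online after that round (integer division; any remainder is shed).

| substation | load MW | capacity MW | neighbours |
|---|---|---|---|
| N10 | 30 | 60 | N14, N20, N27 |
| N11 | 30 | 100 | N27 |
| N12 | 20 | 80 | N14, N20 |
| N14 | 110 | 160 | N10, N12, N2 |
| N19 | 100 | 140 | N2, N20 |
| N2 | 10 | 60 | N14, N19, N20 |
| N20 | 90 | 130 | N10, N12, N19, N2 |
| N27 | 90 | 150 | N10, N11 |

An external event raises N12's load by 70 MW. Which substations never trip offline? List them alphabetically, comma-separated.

Round 1 — N12 at 90 > 80. N12 trips offline.
  N12 sheds 90 MW to N14, N20: 45 each.
    N14: 110+45 = 155 ≤ 160
    N20: 90+45 = 135 > 130
Round 2 — N20 trips offline.
  N20 sheds 135 MW to N10, N19, N2: 45 each.
    N10: 30+45 = 75 > 60
    N19: 100+45 = 145 > 140
    N2: 10+45 = 55 ≤ 60
Round 3 — N10, N19 trip offline.
  N10 sheds 75 MW to N14, N27: 37 each (1 lost).
    N14: 155+37 = 192 > 160
    N27: 90+37 = 127 ≤ 150
  N19 sheds 145 MW to N2: 145 each.
    N2: 55+145 = 200 > 60
Round 4 — N14, N2 trip offline.
  N14 sheds 192 MW: no online neighbours, lost.
  N2 sheds 200 MW: no online neighbours, lost.
No further trips.

N11, N27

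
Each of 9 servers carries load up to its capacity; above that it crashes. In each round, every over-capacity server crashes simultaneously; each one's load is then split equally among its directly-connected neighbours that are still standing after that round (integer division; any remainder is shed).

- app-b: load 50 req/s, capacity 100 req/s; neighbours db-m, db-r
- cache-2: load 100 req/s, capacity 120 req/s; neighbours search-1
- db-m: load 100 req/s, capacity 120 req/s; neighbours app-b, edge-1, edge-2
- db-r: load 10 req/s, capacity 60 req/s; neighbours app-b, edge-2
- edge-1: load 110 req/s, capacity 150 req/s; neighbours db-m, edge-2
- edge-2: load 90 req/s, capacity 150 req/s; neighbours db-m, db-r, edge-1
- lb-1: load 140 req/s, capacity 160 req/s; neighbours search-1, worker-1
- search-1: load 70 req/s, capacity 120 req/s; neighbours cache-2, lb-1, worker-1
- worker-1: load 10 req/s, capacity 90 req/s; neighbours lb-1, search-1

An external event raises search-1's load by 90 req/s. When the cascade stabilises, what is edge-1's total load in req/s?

Round 1 — search-1 at 160 > 120. search-1 crashes.
  search-1 sheds 160 req/s to cache-2, lb-1, worker-1: 53 each (1 lost).
    cache-2: 100+53 = 153 > 120
    lb-1: 140+53 = 193 > 160
    worker-1: 10+53 = 63 ≤ 90
Round 2 — cache-2, lb-1 crash.
  cache-2 sheds 153 req/s: no online neighbours, lost.
  lb-1 sheds 193 req/s to worker-1: 193 each.
    worker-1: 63+193 = 256 > 90
Round 3 — worker-1 crashes.
  worker-1 sheds 256 req/s: no online neighbours, lost.
No further crashes.

110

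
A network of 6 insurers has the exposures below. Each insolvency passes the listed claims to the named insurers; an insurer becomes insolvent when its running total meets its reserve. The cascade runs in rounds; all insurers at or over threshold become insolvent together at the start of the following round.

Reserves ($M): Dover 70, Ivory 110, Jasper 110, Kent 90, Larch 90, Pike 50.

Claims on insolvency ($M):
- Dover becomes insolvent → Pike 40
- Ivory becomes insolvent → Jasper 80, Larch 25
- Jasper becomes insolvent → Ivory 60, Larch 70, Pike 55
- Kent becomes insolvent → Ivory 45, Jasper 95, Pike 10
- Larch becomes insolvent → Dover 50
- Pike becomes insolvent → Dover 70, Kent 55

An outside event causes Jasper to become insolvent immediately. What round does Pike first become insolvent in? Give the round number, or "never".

2

Round 1 — Jasper becomes insolvent (initial).
  Ivory: +60 → 60 < 110
  Larch: +70 → 70 < 90
  Pike: +55 → 55 ≥ 50
Round 2 — Pike becomes insolvent.
  Dover: +70 → 70 ≥ 70
  Kent: +55 → 55 < 90
Round 3 — Dover becomes insolvent.
No further insolvencies.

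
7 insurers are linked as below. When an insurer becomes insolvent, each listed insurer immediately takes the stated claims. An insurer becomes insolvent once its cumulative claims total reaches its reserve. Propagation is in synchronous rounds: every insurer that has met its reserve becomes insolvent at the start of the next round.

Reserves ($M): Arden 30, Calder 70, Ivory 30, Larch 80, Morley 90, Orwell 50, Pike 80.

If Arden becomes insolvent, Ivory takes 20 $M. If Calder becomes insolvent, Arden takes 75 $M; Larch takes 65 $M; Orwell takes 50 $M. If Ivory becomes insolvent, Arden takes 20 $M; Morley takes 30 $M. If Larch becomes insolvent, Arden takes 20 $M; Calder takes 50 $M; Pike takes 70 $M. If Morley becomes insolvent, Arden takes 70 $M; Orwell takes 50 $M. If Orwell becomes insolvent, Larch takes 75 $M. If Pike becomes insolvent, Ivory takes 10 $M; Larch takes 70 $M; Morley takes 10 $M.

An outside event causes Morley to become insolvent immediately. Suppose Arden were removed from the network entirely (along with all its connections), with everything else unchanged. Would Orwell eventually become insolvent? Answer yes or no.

With Arden removed:
Round 1 — Morley becomes insolvent (initial).
  Orwell: +50 → 50 ≥ 50
Round 2 — Orwell becomes insolvent.
  Larch: +75 → 75 < 80
No further insolvencies.

yes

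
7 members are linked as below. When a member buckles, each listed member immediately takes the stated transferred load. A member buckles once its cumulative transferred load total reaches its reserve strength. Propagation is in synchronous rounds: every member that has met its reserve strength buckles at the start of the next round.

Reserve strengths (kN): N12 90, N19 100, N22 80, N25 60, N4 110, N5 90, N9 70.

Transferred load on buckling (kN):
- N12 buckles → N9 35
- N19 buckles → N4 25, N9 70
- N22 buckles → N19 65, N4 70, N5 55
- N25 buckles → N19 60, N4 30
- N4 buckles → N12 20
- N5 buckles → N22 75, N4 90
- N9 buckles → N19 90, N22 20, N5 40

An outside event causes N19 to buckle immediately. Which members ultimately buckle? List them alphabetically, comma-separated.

N19, N9

Round 1 — N19 buckles (initial).
  N4: +25 → 25 < 110
  N9: +70 → 70 ≥ 70
Round 2 — N9 buckles.
  N22: +20 → 20 < 80
  N5: +40 → 40 < 90
No further bucklings.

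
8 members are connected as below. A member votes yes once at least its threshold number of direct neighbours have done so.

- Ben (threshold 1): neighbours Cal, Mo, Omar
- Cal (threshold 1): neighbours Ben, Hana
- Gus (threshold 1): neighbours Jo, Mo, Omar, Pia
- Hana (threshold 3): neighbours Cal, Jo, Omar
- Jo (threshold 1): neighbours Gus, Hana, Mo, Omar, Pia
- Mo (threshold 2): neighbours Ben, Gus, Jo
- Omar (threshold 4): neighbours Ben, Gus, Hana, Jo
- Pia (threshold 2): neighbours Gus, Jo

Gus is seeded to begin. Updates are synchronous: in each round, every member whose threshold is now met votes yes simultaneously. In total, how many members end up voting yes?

Round 1 — Gus votes yes (initial).
Round 2 — checking thresholds:
  Jo: 1 of 5 neighbours ≥ 1, votes yes.
  Mo: 1 of 3 neighbours < 2, not yet.
  Omar: 1 of 4 neighbours < 4, not yet.
  Pia: 1 of 2 neighbours < 2, not yet.
Round 3 — checking thresholds:
  Hana: 1 of 3 neighbours < 3, not yet.
  Mo: 2 of 3 neighbours ≥ 2, votes yes.
  Omar: 2 of 4 neighbours < 4, not yet.
  Pia: 2 of 2 neighbours ≥ 2, votes yes.
Round 4 — checking thresholds:
  Ben: 1 of 3 neighbours ≥ 1, votes yes.
  Hana: 1 of 3 neighbours < 3, not yet.
  Omar: 2 of 4 neighbours < 4, not yet.
Round 5 — checking thresholds:
  Cal: 1 of 2 neighbours ≥ 1, votes yes.
  Hana: 1 of 3 neighbours < 3, not yet.
  Omar: 3 of 4 neighbours < 4, not yet.
Round 6 — no new yes votes; cascade stops.

6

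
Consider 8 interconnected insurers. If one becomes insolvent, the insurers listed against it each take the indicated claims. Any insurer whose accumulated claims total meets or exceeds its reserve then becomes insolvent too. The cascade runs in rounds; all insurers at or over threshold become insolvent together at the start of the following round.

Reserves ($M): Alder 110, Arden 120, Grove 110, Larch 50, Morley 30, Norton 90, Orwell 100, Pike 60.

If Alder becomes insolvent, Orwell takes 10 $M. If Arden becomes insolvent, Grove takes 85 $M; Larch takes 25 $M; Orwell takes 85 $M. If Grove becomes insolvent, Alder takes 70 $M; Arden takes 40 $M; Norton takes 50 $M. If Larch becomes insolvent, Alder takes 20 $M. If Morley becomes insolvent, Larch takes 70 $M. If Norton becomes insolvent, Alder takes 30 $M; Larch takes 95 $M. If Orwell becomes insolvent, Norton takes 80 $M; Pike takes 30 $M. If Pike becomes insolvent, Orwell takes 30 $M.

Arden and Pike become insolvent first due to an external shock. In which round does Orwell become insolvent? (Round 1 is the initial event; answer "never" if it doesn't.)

Round 1 — Arden, Pike become insolvent (initial).
  Grove: +85 → 85 < 110
  Larch: +25 → 25 < 50
  Orwell: +85+30 → 115 ≥ 100
Round 2 — Orwell becomes insolvent.
  Norton: +80 → 80 < 90
No further insolvencies.

2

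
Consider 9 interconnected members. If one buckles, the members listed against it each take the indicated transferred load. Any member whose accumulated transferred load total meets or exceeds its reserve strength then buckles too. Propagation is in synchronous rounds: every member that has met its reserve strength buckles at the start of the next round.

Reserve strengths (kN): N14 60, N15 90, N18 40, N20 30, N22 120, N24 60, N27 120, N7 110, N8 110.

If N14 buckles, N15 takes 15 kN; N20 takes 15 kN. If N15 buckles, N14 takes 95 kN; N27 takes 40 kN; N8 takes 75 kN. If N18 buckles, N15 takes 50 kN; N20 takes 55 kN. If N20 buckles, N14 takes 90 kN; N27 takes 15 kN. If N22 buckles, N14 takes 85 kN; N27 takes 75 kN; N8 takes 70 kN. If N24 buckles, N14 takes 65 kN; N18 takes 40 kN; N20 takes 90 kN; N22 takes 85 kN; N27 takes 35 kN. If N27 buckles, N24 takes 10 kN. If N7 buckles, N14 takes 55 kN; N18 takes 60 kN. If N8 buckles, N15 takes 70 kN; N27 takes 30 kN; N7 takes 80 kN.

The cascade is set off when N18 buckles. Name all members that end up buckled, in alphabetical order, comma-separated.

N14, N18, N20

Round 1 — N18 buckles (initial).
  N15: +50 → 50 < 90
  N20: +55 → 55 ≥ 30
Round 2 — N20 buckles.
  N14: +90 → 90 ≥ 60
  N27: +15 → 15 < 120
Round 3 — N14 buckles.
  N15: +15 → 65 < 90
No further bucklings.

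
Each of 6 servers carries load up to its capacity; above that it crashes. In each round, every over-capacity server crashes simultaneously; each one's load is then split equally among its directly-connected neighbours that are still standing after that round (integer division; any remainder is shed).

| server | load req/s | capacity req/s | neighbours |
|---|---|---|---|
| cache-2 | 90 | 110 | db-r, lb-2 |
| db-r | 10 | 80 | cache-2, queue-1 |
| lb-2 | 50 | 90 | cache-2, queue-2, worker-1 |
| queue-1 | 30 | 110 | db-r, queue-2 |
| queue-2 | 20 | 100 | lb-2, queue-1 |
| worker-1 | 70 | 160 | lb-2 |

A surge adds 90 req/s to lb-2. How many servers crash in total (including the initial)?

5

Round 1 — lb-2 at 140 > 90. lb-2 crashes.
  lb-2 sheds 140 req/s to cache-2, queue-2, worker-1: 46 each (2 lost).
    cache-2: 90+46 = 136 > 110
    queue-2: 20+46 = 66 ≤ 100
    worker-1: 70+46 = 116 ≤ 160
Round 2 — cache-2 crashes.
  cache-2 sheds 136 req/s to db-r: 136 each.
    db-r: 10+136 = 146 > 80
Round 3 — db-r crashes.
  db-r sheds 146 req/s to queue-1: 146 each.
    queue-1: 30+146 = 176 > 110
Round 4 — queue-1 crashes.
  queue-1 sheds 176 req/s to queue-2: 176 each.
    queue-2: 66+176 = 242 > 100
Round 5 — queue-2 crashes.
  queue-2 sheds 242 req/s: no online neighbours, lost.
No further crashes.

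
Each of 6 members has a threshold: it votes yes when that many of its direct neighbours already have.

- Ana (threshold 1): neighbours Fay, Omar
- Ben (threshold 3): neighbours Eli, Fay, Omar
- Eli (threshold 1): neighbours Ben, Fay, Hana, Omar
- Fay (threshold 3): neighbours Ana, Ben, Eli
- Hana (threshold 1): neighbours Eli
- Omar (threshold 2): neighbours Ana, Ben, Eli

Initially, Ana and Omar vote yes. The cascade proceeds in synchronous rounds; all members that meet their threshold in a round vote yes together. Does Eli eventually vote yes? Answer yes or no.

Round 1 — Ana, Omar vote yes (initial).
Round 2 — checking thresholds:
  Ben: 1 of 3 neighbours < 3, not yet.
  Eli: 1 of 4 neighbours ≥ 1, votes yes.
  Fay: 1 of 3 neighbours < 3, not yet.
Round 3 — checking thresholds:
  Ben: 2 of 3 neighbours < 3, not yet.
  Fay: 2 of 3 neighbours < 3, not yet.
  Hana: 1 of 1 neighbours ≥ 1, votes yes.
Round 4 — no new yes votes; cascade stops.

yes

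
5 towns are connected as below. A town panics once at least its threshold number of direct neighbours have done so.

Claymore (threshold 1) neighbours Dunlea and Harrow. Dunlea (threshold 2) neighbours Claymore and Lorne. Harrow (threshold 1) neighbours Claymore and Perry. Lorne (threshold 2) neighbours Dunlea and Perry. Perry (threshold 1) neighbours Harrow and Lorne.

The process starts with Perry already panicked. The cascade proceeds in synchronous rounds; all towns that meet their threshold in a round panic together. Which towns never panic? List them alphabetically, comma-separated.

Dunlea, Lorne

Round 1 — Perry panics (initial).
Round 2 — checking thresholds:
  Harrow: 1 of 2 neighbours ≥ 1, panics.
  Lorne: 1 of 2 neighbours < 2, holds.
Round 3 — checking thresholds:
  Claymore: 1 of 2 neighbours ≥ 1, panics.
  Lorne: 1 of 2 neighbours < 2, holds.
Round 4 — no new panics; cascade stops.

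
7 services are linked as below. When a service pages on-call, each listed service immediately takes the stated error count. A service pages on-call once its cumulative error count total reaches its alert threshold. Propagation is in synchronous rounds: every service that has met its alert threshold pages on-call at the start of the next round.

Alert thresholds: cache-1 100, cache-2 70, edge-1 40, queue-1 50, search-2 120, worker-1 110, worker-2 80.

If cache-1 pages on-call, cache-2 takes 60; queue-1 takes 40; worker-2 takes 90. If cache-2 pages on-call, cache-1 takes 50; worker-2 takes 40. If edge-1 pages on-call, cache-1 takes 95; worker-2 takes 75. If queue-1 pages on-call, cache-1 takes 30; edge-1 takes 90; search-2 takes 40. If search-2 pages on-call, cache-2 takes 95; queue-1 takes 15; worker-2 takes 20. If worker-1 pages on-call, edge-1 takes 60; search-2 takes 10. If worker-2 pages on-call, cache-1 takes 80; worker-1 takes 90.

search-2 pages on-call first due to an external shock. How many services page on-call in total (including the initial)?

2

Round 1 — search-2 pages on-call (initial).
  cache-2: +95 → 95 ≥ 70
  queue-1: +15 → 15 < 50
  worker-2: +20 → 20 < 80
Round 2 — cache-2 pages on-call.
  cache-1: +50 → 50 < 100
  worker-2: +40 → 60 < 80
No further pages.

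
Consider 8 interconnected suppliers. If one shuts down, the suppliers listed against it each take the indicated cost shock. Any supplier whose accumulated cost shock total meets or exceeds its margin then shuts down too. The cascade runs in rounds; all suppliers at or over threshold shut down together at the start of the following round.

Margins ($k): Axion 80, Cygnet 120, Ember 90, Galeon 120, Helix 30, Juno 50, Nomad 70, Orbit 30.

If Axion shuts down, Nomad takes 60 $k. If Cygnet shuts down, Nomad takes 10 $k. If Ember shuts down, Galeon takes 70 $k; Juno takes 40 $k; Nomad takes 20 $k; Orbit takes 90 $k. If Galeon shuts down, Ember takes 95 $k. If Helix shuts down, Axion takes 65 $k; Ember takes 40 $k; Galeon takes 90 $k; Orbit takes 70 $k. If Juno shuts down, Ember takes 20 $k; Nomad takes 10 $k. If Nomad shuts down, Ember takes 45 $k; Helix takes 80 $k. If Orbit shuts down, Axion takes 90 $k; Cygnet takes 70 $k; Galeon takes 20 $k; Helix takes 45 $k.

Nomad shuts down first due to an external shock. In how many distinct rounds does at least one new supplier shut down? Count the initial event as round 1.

Round 1 — Nomad shuts down (initial).
  Ember: +45 → 45 < 90
  Helix: +80 → 80 ≥ 30
Round 2 — Helix shuts down.
  Axion: +65 → 65 < 80
  Ember: +40 → 85 < 90
  Galeon: +90 → 90 < 120
  Orbit: +70 → 70 ≥ 30
Round 3 — Orbit shuts down.
  Axion: +90 → 155 ≥ 80
  Cygnet: +70 → 70 < 120
  Galeon: +20 → 110 < 120
Round 4 — Axion shuts down.
No further shutdowns.

4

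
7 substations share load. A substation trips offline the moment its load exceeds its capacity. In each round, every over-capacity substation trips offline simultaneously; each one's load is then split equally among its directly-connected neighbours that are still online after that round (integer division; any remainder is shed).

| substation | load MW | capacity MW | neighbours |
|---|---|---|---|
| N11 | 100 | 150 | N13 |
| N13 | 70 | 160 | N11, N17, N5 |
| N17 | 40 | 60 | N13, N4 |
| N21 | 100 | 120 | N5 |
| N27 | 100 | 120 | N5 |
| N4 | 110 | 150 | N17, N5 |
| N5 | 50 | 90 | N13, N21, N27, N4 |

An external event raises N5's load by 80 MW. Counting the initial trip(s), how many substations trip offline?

Round 1 — N5 at 130 > 90. N5 trips offline.
  N5 sheds 130 MW to N13, N21, N27, N4: 32 each (2 lost).
    N13: 70+32 = 102 ≤ 160
    N21: 100+32 = 132 > 120
    N27: 100+32 = 132 > 120
    N4: 110+32 = 142 ≤ 150
Round 2 — N21, N27 trip offline.
  N21 sheds 132 MW: no online neighbours, lost.
  N27 sheds 132 MW: no online neighbours, lost.
No further trips.

3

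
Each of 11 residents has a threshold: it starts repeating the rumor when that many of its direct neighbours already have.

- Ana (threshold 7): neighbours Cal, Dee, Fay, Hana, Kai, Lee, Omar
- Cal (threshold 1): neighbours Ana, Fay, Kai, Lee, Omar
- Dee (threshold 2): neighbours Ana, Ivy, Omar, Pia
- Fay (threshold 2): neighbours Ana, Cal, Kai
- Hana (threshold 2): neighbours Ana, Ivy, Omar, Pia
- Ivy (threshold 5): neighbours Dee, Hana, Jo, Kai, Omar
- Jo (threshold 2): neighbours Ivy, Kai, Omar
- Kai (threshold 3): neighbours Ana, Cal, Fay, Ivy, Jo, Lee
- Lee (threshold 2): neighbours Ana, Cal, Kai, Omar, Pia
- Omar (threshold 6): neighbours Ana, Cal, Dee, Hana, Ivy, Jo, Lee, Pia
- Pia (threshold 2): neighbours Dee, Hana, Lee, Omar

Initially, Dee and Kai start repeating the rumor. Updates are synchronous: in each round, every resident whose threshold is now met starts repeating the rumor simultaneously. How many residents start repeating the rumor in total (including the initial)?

Round 1 — Dee, Kai start repeating the rumor (initial).
Round 2 — checking thresholds:
  Ana: 2 of 7 neighbours < 7, below threshold.
  Cal: 1 of 5 neighbours ≥ 1, starts repeating the rumor.
  Fay: 1 of 3 neighbours < 2, below threshold.
  Ivy: 2 of 5 neighbours < 5, below threshold.
  Jo: 1 of 3 neighbours < 2, below threshold.
  Lee: 1 of 5 neighbours < 2, below threshold.
  Omar: 1 of 8 neighbours < 6, below threshold.
  Pia: 1 of 4 neighbours < 2, below threshold.
Round 3 — checking thresholds:
  Ana: 3 of 7 neighbours < 7, below threshold.
  Fay: 2 of 3 neighbours ≥ 2, starts repeating the rumor.
  Ivy: 2 of 5 neighbours < 5, below threshold.
  Jo: 1 of 3 neighbours < 2, below threshold.
  Lee: 2 of 5 neighbours ≥ 2, starts repeating the rumor.
  Omar: 2 of 8 neighbours < 6, below threshold.
  Pia: 1 of 4 neighbours < 2, below threshold.
Round 4 — checking thresholds:
  Ana: 5 of 7 neighbours < 7, below threshold.
  Ivy: 2 of 5 neighbours < 5, below threshold.
  Jo: 1 of 3 neighbours < 2, below threshold.
  Omar: 3 of 8 neighbours < 6, below threshold.
  Pia: 2 of 4 neighbours ≥ 2, starts repeating the rumor.
Round 5 — no new spreads; cascade stops.

6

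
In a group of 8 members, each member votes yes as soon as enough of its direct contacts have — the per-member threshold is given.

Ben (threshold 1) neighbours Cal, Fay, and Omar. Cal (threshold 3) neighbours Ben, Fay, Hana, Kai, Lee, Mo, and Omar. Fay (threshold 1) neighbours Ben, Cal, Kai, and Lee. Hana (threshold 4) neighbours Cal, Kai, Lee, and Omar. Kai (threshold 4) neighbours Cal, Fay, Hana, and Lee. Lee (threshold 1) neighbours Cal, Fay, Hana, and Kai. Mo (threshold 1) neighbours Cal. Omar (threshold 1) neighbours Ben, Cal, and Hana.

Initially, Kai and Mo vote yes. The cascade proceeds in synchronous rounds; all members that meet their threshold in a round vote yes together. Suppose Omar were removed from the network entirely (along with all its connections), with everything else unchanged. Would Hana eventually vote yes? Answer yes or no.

no

With Omar removed:
Round 1 — Kai, Mo vote yes (initial).
Round 2 — checking thresholds:
  Cal: 2 of 6 neighbours < 3, below threshold.
  Fay: 1 of 4 neighbours ≥ 1, votes yes.
  Hana: 1 of 3 neighbours < 4, below threshold.
  Lee: 1 of 4 neighbours ≥ 1, votes yes.
Round 3 — checking thresholds:
  Ben: 1 of 2 neighbours ≥ 1, votes yes.
  Cal: 4 of 6 neighbours ≥ 3, votes yes.
  Hana: 2 of 3 neighbours < 4, below threshold.
Round 4 — no new yes votes; cascade stops.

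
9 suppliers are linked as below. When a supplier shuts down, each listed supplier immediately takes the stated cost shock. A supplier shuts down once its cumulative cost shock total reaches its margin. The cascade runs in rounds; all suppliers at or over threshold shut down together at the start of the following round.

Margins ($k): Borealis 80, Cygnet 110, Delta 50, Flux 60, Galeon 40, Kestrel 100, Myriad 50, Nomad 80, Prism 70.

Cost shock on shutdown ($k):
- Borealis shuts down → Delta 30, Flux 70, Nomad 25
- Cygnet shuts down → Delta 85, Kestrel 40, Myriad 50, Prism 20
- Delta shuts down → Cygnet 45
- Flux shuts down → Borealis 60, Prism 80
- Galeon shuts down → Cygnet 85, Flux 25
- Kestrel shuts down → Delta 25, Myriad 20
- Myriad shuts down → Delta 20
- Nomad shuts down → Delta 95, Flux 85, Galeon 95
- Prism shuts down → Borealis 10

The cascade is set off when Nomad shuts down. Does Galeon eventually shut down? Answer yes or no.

Round 1 — Nomad shuts down (initial).
  Delta: +95 → 95 ≥ 50
  Flux: +85 → 85 ≥ 60
  Galeon: +95 → 95 ≥ 40
Round 2 — Delta, Flux, Galeon shut down.
  Borealis: +60 → 60 < 80
  Cygnet: +45+85 → 130 ≥ 110
  Prism: +80 → 80 ≥ 70
Round 3 — Cygnet, Prism shut down.
  Borealis: +10 → 70 < 80
  Kestrel: +40 → 40 < 100
  Myriad: +50 → 50 ≥ 50
Round 4 — Myriad shuts down.
No further shutdowns.

yes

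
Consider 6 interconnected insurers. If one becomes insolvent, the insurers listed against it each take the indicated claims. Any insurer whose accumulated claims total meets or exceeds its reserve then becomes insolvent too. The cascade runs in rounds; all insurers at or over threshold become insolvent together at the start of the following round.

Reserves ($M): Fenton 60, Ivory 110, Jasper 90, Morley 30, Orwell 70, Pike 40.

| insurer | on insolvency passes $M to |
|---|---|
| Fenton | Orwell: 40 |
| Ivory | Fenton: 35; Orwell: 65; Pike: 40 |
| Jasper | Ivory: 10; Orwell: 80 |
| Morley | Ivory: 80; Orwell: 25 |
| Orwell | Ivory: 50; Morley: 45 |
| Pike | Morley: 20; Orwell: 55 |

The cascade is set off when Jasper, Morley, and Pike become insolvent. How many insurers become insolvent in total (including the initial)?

5

Round 1 — Jasper, Morley, Pike become insolvent (initial).
  Ivory: +10+80 → 90 < 110
  Orwell: +80+25+55 → 160 ≥ 70
Round 2 — Orwell becomes insolvent.
  Ivory: +50 → 140 ≥ 110
Round 3 — Ivory becomes insolvent.
  Fenton: +35 → 35 < 60
No further insolvencies.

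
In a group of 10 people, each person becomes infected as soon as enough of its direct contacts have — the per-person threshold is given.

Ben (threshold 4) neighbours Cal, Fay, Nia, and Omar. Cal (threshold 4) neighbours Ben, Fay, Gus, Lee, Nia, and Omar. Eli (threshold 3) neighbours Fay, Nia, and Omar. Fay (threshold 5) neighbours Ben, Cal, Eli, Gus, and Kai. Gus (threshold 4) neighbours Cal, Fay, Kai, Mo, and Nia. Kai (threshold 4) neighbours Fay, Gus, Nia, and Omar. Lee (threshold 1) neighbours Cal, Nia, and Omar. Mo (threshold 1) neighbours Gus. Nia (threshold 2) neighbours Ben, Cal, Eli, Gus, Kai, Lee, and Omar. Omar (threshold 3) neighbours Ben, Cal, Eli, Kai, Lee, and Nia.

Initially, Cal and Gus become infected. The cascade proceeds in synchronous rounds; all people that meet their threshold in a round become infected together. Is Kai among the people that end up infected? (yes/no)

no

Round 1 — Cal, Gus become infected (initial).
Round 2 — checking thresholds:
  Ben: 1 of 4 neighbours < 4, not yet.
  Fay: 2 of 5 neighbours < 5, not yet.
  Kai: 1 of 4 neighbours < 4, not yet.
  Lee: 1 of 3 neighbours ≥ 1, becomes infected.
  Mo: 1 of 1 neighbours ≥ 1, becomes infected.
  Nia: 2 of 7 neighbours ≥ 2, becomes infected.
  Omar: 1 of 6 neighbours < 3, not yet.
Round 3 — checking thresholds:
  Ben: 2 of 4 neighbours < 4, not yet.
  Eli: 1 of 3 neighbours < 3, not yet.
  Fay: 2 of 5 neighbours < 5, not yet.
  Kai: 2 of 4 neighbours < 4, not yet.
  Omar: 3 of 6 neighbours ≥ 3, becomes infected.
Round 4 — no new infections; cascade stops.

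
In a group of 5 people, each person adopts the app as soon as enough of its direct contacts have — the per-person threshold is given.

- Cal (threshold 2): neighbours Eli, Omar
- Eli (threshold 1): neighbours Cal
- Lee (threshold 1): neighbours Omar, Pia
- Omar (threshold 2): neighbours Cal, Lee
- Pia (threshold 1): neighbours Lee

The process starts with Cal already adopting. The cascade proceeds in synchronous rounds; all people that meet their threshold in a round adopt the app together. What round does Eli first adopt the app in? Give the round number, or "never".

Round 1 — Cal adopts the app (initial).
Round 2 — checking thresholds:
  Eli: 1 of 1 neighbours ≥ 1, adopts the app.
  Omar: 1 of 2 neighbours < 2, below threshold.
Round 3 — no new adoptions; cascade stops.

2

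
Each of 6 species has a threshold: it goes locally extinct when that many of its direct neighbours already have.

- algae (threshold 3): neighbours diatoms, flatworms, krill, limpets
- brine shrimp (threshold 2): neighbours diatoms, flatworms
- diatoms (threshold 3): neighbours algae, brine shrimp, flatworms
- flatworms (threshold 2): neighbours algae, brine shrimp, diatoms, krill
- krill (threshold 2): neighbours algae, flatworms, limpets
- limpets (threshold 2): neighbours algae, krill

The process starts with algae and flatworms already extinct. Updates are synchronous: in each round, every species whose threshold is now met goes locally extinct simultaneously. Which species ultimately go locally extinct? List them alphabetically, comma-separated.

Round 1 — algae, flatworms go locally extinct (initial).
Round 2 — checking thresholds:
  brine shrimp: 1 of 2 neighbours < 2, not yet.
  diatoms: 2 of 3 neighbours < 3, not yet.
  krill: 2 of 3 neighbours ≥ 2, goes locally extinct.
  limpets: 1 of 2 neighbours < 2, not yet.
Round 3 — checking thresholds:
  brine shrimp: 1 of 2 neighbours < 2, not yet.
  diatoms: 2 of 3 neighbours < 3, not yet.
  limpets: 2 of 2 neighbours ≥ 2, goes locally extinct.
Round 4 — no new extinctions; cascade stops.

algae, flatworms, krill, limpets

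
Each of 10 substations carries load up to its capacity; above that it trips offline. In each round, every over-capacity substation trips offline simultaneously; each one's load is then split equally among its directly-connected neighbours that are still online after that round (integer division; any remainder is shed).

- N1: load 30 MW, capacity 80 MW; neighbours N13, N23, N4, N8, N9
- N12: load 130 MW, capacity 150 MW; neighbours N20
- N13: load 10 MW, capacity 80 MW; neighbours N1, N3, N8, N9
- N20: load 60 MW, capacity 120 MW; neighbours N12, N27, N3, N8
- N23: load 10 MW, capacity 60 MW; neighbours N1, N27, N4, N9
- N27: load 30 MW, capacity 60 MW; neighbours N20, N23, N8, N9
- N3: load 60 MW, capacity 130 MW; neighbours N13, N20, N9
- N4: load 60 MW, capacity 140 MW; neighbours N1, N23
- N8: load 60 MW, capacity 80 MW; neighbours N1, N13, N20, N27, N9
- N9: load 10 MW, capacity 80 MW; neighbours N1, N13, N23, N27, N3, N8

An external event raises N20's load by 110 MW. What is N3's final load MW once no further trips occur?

102

Round 1 — N20 at 170 > 120. N20 trips offline.
  N20 sheds 170 MW to N12, N27, N3, N8: 42 each (2 lost).
    N12: 130+42 = 172 > 150
    N27: 30+42 = 72 > 60
    N3: 60+42 = 102 ≤ 130
    N8: 60+42 = 102 > 80
Round 2 — N12, N27, N8 trip offline.
  N12 sheds 172 MW: no online neighbours, lost.
  N27 sheds 72 MW to N23, N9: 36 each.
    N23: 10+36 = 46 ≤ 60
    N9: 10+36 = 46 ≤ 80
  N8 sheds 102 MW to N1, N13, N9: 34 each.
    N1: 30+34 = 64 ≤ 80
    N13: 10+34 = 44 ≤ 80
    N9: 46+34 = 80 ≤ 80
No further trips.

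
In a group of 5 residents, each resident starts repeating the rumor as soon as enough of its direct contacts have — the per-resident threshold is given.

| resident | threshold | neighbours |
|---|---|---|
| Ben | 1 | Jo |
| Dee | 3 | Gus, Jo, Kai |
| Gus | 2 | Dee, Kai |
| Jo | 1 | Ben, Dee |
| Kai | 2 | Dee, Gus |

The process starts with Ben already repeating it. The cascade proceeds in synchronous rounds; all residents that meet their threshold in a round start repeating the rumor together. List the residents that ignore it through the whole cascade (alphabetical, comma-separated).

Dee, Gus, Kai

Round 1 — Ben starts repeating the rumor (initial).
Round 2 — checking thresholds:
  Jo: 1 of 2 neighbours ≥ 1, starts repeating the rumor.
Round 3 — no new spreads; cascade stops.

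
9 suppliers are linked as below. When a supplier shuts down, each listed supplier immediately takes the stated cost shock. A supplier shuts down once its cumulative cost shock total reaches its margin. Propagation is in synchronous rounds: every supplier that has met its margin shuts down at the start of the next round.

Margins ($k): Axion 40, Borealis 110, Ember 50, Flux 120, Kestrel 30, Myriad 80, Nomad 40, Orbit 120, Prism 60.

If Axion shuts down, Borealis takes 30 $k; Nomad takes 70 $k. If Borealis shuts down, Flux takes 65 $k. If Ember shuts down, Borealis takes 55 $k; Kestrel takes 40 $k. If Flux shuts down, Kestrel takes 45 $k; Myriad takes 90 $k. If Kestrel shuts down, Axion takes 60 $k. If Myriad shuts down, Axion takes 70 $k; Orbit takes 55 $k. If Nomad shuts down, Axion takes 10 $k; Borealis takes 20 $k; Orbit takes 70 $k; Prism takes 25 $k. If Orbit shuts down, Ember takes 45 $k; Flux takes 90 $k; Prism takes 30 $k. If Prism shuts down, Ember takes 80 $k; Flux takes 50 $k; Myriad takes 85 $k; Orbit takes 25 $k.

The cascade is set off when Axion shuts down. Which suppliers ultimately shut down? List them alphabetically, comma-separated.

Axion, Nomad

Round 1 — Axion shuts down (initial).
  Borealis: +30 → 30 < 110
  Nomad: +70 → 70 ≥ 40
Round 2 — Nomad shuts down.
  Borealis: +20 → 50 < 110
  Orbit: +70 → 70 < 120
  Prism: +25 → 25 < 60
No further shutdowns.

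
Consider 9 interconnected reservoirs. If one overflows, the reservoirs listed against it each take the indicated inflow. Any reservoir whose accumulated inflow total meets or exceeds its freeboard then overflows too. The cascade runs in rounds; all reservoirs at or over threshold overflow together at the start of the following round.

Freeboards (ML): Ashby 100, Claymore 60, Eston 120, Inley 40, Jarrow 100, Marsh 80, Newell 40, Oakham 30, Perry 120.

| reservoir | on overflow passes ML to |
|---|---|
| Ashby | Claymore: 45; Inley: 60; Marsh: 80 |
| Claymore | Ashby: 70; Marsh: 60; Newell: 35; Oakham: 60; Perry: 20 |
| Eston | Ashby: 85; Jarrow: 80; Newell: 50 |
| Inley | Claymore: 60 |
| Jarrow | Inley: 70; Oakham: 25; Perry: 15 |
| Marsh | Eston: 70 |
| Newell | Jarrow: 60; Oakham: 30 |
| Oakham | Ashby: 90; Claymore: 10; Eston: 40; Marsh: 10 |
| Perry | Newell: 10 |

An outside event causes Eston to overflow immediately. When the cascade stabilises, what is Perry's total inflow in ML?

35

Round 1 — Eston overflows (initial).
  Ashby: +85 → 85 < 100
  Jarrow: +80 → 80 < 100
  Newell: +50 → 50 ≥ 40
Round 2 — Newell overflows.
  Jarrow: +60 → 140 ≥ 100
  Oakham: +30 → 30 ≥ 30
Round 3 — Jarrow, Oakham overflow.
  Ashby: +90 → 175 ≥ 100
  Claymore: +10 → 10 < 60
  Inley: +70 → 70 ≥ 40
  Marsh: +10 → 10 < 80
  Perry: +15 → 15 < 120
Round 4 — Ashby, Inley overflow.
  Claymore: +45+60 → 115 ≥ 60
  Marsh: +80 → 90 ≥ 80
Round 5 — Claymore, Marsh overflow.
  Perry: +20 → 35 < 120
No further overflows.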